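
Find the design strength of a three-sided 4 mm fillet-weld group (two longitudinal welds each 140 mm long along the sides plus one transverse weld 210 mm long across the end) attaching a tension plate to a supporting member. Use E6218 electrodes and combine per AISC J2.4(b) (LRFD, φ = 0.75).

E62XX → F_EXX = 620 MPa.
t_e = 0.707 × 4 = 2.828 mm.
R_nwl = 0.6 × 620 × 2.828 × 280 × 10⁻³ = 294.6 kN (longitudinal, 2 welds).
R_nwt = 0.6 × 620 × 2.828 × 210 × 10⁻³ = 220.9 kN (transverse, base value).
(i) R_nwl + R_nwt = 515.5 kN; (ii) 0.85 R_nwl + 1.5 R_nwt = 581.8 kN.
R_n = max = 581.8 kN [governs: (ii)]; φR_n = 436.3 kN.

φR_n ≈ 436 kN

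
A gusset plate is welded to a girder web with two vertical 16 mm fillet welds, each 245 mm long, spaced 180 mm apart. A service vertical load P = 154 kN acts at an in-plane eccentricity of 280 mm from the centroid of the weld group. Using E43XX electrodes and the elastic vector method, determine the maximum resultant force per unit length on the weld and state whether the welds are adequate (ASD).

E43XX → F_EXX = 430 MPa.
Total weld length L_w = 490 mm. Treat welds as unit-width lines.
Polar moment about centroid: J = 2[d³/12 + d(b/2)²] = 2[245³/12 + 245×90²] = 6420000 mm³.
Direct shear f_v = P/L_w = 154×10³ / 490 = 314.3 N/mm (vertical).
Torsion M = P·e = 154×10³ × 280 = 43120000 N·mm.
Critical point at (x, y) = (90, 122.5) from centroid. f_tx = M·y/J = 822.8 N/mm; f_ty = M·x/J = 604.5 N/mm.
Resultant f_max = √[f_tx² + (f_v + f_ty)²] = √[822.8² + (314.3 + 604.5)²] = 1233 N/mm.
Capacity per unit length: r_n/Ω = (1/2.0) × 0.6 × 430 × (0.707 × 16) = 1459 N/mm.
1233 ≤ 1459 → adequate.

f_max ≈ 1230 N/mm; adequate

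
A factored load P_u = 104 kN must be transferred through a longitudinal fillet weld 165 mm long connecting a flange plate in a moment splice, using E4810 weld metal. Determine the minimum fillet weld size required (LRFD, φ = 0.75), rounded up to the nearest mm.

w = 5 mm

E48XX → F_EXX = 480 MPa.
Total weld length L = 165 mm.
Required throat t_e = P_u / (φ × 0.6 F_EXX × L) = 104 / (0.75 × 0.6 × 480 × 165 × 10⁻³) = 2.918 mm.
Required leg w = t_e / 0.707 = 4.127 mm → use 5 mm.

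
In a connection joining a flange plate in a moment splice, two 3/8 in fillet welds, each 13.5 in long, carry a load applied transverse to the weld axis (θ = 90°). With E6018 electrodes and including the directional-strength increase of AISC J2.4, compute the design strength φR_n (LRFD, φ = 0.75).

φR_n ≈ 290 kips

E60XX → F_EXX = 60 ksi.
t_e = 0.707 × 0.375 = 0.2651 in; A_we = 0.2651 × 27 = 7.158 in².
Directional factor: 1.0 + 0.5 sin^1.5(90°) = 1.5.
F_nw = 0.6 × 60 × 1.5 = 54 ksi.
φR_n = 0.75 × 54 × 7.158 = 289.9 kips.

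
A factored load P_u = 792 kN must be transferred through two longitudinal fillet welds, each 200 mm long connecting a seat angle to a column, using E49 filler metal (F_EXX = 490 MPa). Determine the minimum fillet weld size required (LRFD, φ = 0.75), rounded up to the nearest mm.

w = 13 mm

Total weld length L = 400 mm.
Required throat t_e = P_u / (φ × 0.6 F_EXX × L) = 792 / (0.75 × 0.6 × 490 × 400 × 10⁻³) = 8.98 mm.
Required leg w = t_e / 0.707 = 12.7 mm → use 13 mm.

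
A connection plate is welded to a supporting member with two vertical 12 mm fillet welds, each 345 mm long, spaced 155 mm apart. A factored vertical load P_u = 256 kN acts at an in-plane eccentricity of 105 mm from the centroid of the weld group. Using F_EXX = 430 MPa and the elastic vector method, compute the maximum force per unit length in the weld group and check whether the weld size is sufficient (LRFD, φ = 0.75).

f_max ≈ 702 N/mm; adequate

Total weld length L_w = 690 mm. Treat welds as unit-width lines.
Polar moment about centroid: J = 2[d³/12 + d(b/2)²] = 2[345³/12 + 345×77.5²] = 10990000 mm³.
Direct shear f_v = P/L_w = 256×10³ / 690 = 371 N/mm (vertical).
Torsion M = P·e = 256×10³ × 105 = 26880000 N·mm.
Critical point at (x, y) = (77.5, 172.5) from centroid. f_tx = M·y/J = 422 N/mm; f_ty = M·x/J = 189.6 N/mm.
Resultant f_max = √[f_tx² + (f_v + f_ty)²] = √[422² + (371 + 189.6)²] = 701.7 N/mm.
Capacity per unit length: φr_n = 0.75 × 0.6 × 430 × (0.707 × 12) = 1642 N/mm.
701.7 ≤ 1642 → adequate.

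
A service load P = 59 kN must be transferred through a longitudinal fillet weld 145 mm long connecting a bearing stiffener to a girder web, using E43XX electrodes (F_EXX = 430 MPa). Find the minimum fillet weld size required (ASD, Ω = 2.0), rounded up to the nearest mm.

w = 5 mm

Total weld length L = 145 mm.
Required throat t_e = P × Ω / (0.6 F_EXX × L) = 59 × 2.0 / (0.6 × 430 × 145 × 10⁻³) = 3.154 mm.
Required leg w = t_e / 0.707 = 4.461 mm → use 5 mm.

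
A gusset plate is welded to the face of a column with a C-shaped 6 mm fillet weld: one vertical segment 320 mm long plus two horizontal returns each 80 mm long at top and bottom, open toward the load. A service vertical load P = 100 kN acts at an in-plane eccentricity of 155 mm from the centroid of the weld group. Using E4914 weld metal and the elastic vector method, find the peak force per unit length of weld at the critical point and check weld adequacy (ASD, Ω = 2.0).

f_max ≈ 498 N/mm; adequate

E49XX → F_EXX = 490 MPa.
Total weld length L_w = 480 mm. Treat welds as unit-width lines.
Centroid: x̄ = 2×80×40 / 480 = 13.33 mm from the vertical weld.
Polar moment about centroid: J = I_x + I_y = [320³/12 + 2×80×160²] + [320×13.33² + 2(80³/12 + 80×26.67²)] = 7083000 mm³.
Direct shear f_v = P/L_w = 100×10³ / 480 = 208.3 N/mm (vertical).
Torsion M = P·e = 100×10³ × 155 = 15500000 N·mm.
Critical point at (x, y) = (66.67, 160) from centroid. f_tx = M·y/J = 350.2 N/mm; f_ty = M·x/J = 145.9 N/mm.
Resultant f_max = √[f_tx² + (f_v + f_ty)²] = √[350.2² + (208.3 + 145.9)²] = 498.1 N/mm.
Capacity per unit length: r_n/Ω = (1/2.0) × 0.6 × 490 × (0.707 × 6) = 623.6 N/mm.
498.1 ≤ 623.6 → adequate.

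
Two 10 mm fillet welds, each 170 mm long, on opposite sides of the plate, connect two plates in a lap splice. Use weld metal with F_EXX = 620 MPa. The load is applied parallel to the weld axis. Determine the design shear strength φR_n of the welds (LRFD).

Effective throat t_e = 0.707 × 10 = 7.07 mm.
Total length L = 340 mm; A_we = 7.07 × 340 = 2404 mm².
F_nw = 0.6 F_EXX = 0.6 × 620 = 372 MPa.
φR_n = 0.75 × 372 × 2404 × 10⁻³ = 670.7 kN.

φR_n ≈ 671 kN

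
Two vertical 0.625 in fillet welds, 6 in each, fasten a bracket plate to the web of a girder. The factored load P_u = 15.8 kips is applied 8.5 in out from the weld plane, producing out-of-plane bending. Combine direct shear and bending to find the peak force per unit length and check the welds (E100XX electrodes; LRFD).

f_max ≈ 11.3 kip/in; adequate

E100XX → F_EXX = 100 ksi.
L_w = 2 × 6 = 12 in; section modulus (unit throat) S = 2 × L²/6 = 12 in².
Direct shear f_v = P/L_w = 15.8/12 = 1.317 kip/in.
Moment M = P × e = 15.8 × 8.5 = 134.3 kip·in; bending f_b = M/S = 11.19 kip/in.
f_max = √(f_v² + f_b²) = √(1.317² + 11.19²) = 11.27 kip/in.
φr_n = 0.75 × 0.6 × 100 × (0.707 × 0.625) = 19.88 kip/in → adequate.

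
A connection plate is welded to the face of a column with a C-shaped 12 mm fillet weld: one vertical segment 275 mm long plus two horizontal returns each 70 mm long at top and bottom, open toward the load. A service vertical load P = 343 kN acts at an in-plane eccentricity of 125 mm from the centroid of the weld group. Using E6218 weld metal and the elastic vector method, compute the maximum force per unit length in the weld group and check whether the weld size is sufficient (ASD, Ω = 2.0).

f_max ≈ 1890 N/mm; NOT adequate

E62XX → F_EXX = 620 MPa.
Total weld length L_w = 415 mm. Treat welds as unit-width lines.
Centroid: x̄ = 2×70×35 / 415 = 11.81 mm from the vertical weld.
Polar moment about centroid: J = I_x + I_y = [275³/12 + 2×70×137.5²] + [275×11.81² + 2(70³/12 + 70×23.19²)] = 4551000 mm³.
Direct shear f_v = P/L_w = 343×10³ / 415 = 826.5 N/mm (vertical).
Torsion M = P·e = 343×10³ × 125 = 42875000 N·mm.
Critical point at (x, y) = (58.19, 137.5) from centroid. f_tx = M·y/J = 1295 N/mm; f_ty = M·x/J = 548.3 N/mm.
Resultant f_max = √[f_tx² + (f_v + f_ty)²] = √[1295² + (826.5 + 548.3)²] = 1889 N/mm.
Capacity per unit length: r_n/Ω = (1/2.0) × 0.6 × 620 × (0.707 × 12) = 1578 N/mm.
1889 > 1578 → NOT adequate.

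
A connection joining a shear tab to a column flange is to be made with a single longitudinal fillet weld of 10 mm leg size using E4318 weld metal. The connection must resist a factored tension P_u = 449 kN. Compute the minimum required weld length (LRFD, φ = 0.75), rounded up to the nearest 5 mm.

L = 330 mm

E43XX → F_EXX = 430 MPa.
Throat t_e = 0.707 × 10 = 7.07 mm.
φr_n = 0.75 × 0.6 × 430 × 7.07 × 10⁻³ = 1.368 kN/mm.
L_req = P_u / φr_n = 449 / 1.368 = 328.2 mm total.
Round up → use L = 330 mm.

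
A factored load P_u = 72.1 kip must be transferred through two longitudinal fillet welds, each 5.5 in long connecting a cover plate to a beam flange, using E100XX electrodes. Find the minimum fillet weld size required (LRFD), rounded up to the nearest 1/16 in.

E100XX → F_EXX = 100 ksi.
Total weld length L = 11 in.
Required throat t_e = P_u / (φ × 0.6 F_EXX × L) = 72.1 / (0.75 × 0.6 × 100 × 11) = 0.1457 in.
Required leg w = t_e / 0.707 = 0.206 in → use 1/4 in.

w = 1/4 in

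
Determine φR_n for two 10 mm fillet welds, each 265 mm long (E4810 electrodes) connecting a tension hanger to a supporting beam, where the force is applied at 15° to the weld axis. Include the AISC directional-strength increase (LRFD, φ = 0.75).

φR_n ≈ 863 kN

E48XX → F_EXX = 480 MPa.
t_e = 0.707 × 10 = 7.07 mm; A_we = 7.07 × 530 = 3747 mm².
Directional factor: 1.0 + 0.5 sin^1.5(15°) = 1.066.
F_nw = 0.6 × 480 × 1.066 = 307 MPa.
φR_n = 0.75 × 307 × 3747 × 10⁻³ = 862.7 kN.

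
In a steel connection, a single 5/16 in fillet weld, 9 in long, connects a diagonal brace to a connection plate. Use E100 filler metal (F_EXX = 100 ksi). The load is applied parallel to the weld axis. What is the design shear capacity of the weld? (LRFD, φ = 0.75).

φR_n ≈ 89.5 kips

Effective throat t_e = 0.707 × 0.3125 = 0.2209 in.
Total length L = 9 in; A_we = 0.2209 × 9 = 1.988 in².
F_nw = 0.6 F_EXX = 0.6 × 100 = 60 ksi.
φR_n = 0.75 × 60 × 1.988 = 89.48 kips.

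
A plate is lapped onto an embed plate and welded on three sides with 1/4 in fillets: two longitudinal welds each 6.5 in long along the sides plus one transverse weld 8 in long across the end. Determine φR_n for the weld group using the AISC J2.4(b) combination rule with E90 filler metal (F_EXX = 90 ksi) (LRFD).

φR_n ≈ 165 kip

t_e = 0.707 × 0.25 = 0.1767 in.
R_nwl = 0.6 × 90 × 0.1767 × 13 = 124.1 kip (longitudinal, 2 welds).
R_nwt = 0.6 × 90 × 0.1767 × 8 = 76.36 kip (transverse, base value).
(i) R_nwl + R_nwt = 200.4 kip; (ii) 0.85 R_nwl + 1.5 R_nwt = 220 kip.
R_n = max = 220 kip [governs: (ii)]; φR_n = 165 kip.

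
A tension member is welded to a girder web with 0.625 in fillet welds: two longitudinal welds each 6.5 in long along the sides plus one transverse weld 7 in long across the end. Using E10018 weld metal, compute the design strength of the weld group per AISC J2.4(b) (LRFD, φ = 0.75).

E100XX → F_EXX = 100 ksi.
t_e = 0.707 × 0.625 = 0.4419 in.
R_nwl = 0.6 × 100 × 0.4419 × 13 = 344.7 kips (longitudinal, 2 welds).
R_nwt = 0.6 × 100 × 0.4419 × 7 = 185.6 kips (transverse, base value).
(i) R_nwl + R_nwt = 530.2 kips; (ii) 0.85 R_nwl + 1.5 R_nwt = 571.3 kips.
R_n = max = 571.3 kips [governs: (ii)]; φR_n = 428.5 kips.

φR_n ≈ 429 kips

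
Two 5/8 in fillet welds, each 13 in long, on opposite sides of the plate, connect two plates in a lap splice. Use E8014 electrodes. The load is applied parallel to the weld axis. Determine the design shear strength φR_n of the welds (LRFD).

φR_n ≈ 414 kips

E80XX → F_EXX = 80 ksi.
Effective throat t_e = 0.707 × 0.625 = 0.4419 in.
Total length L = 26 in; A_we = 0.4419 × 26 = 11.49 in².
F_nw = 0.6 F_EXX = 0.6 × 80 = 48 ksi.
φR_n = 0.75 × 48 × 11.49 = 413.6 kips.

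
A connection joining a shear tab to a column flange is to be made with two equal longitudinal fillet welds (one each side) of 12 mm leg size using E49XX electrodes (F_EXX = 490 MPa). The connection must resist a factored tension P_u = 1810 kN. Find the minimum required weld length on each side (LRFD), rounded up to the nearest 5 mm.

Throat t_e = 0.707 × 12 = 8.484 mm.
φr_n = 0.75 × 0.6 × 490 × 8.484 × 10⁻³ = 1.871 kN/mm.
L_req = P_u / φr_n = 1810 / 1.871 = 967.5 mm total.
Per side: 967.5 / 2 = 483.8 mm.
Round up → use L = 485 mm on each side.

L = 485 mm on each side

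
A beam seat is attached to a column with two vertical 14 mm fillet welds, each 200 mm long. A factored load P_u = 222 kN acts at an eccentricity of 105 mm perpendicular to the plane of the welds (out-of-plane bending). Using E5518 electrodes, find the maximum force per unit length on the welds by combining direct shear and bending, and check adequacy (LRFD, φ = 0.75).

f_max ≈ 1830 N/mm; adequate

E55XX → F_EXX = 550 MPa.
L_w = 2 × 200 = 400 mm; section modulus (unit throat) S = 2 × L²/6 = 13330 mm².
Direct shear f_v = P/L_w = 222×10³/400 = 555 N/mm.
Moment M = P × e = 222×10³ × 105 = 23310000 N·mm; bending f_b = M/S = 1748 N/mm.
f_max = √(f_v² + f_b²) = √(555² + 1748²) = 1834 N/mm.
φr_n = 0.75 × 0.6 × 550 × (0.707 × 14) = 2450 N/mm → adequate.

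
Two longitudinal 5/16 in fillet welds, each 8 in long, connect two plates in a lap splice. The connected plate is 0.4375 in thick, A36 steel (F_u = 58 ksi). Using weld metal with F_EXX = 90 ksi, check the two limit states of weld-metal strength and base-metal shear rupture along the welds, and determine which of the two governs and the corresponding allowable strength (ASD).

R_n/Ω ≈ 95.4 kips (weld metal governs)

t_e = 0.707 × 0.3125 = 0.2209 in; L = 16 in.
Weld metal: R_n/Ω = (1/2.0) × 0.6 × 90 × 0.2209 × 16 = 95.44 kips.
Base metal (shear rupture): R_n/Ω = (1/2.0) × 0.6 × 58 × 0.4375 × 16 = 121.8 kips.
Governing: weld metal.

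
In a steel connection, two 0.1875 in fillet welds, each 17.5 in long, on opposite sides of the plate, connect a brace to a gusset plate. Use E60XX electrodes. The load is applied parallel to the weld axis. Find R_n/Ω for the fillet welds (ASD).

R_n/Ω ≈ 83.5 kip

E60XX → F_EXX = 60 ksi.
Effective throat t_e = 0.707 × 0.1875 = 0.1326 in.
Total length L = 35 in; A_we = 0.1326 × 35 = 4.64 in².
F_nw = 0.6 F_EXX = 0.6 × 60 = 36 ksi.
R_n = 36 × 4.64 = 167 kip; R_n/Ω = 167/2.0 = 83.51 kip.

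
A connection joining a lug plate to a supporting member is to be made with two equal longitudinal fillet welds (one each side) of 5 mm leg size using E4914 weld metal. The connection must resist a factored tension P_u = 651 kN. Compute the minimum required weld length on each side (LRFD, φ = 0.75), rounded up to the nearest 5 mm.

L = 420 mm on each side

E49XX → F_EXX = 490 MPa.
Throat t_e = 0.707 × 5 = 3.535 mm.
φr_n = 0.75 × 0.6 × 490 × 3.535 × 10⁻³ = 0.7795 kN/mm.
L_req = P_u / φr_n = 651 / 0.7795 = 835.2 mm total.
Per side: 835.2 / 2 = 417.6 mm.
Round up → use L = 420 mm on each side.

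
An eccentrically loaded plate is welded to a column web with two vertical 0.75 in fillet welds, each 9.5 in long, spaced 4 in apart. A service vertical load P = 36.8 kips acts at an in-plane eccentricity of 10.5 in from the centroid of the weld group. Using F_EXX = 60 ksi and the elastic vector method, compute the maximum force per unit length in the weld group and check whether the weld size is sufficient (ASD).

Total weld length L_w = 19 in. Treat welds as unit-width lines.
Polar moment about centroid: J = 2[d³/12 + d(b/2)²] = 2[9.5³/12 + 9.5×2²] = 218.9 in³.
Direct shear f_v = P/L_w = 36.8 / 19 = 1.937 kip/in (vertical).
Torsion M = P·e = 36.8 × 10.5 = 386.4 kip·in.
Critical point at (x, y) = (2, 4.75) from centroid. f_tx = M·y/J = 8.385 kip/in; f_ty = M·x/J = 3.53 kip/in.
Resultant f_max = √[f_tx² + (f_v + f_ty)²] = √[8.385² + (1.937 + 3.53)²] = 10.01 kip/in.
Capacity per unit length: r_n/Ω = (1/2.0) × 0.6 × 60 × (0.707 × 0.75) = 9.544 kip/in.
10.01 > 9.544 → NOT adequate.

f_max ≈ 10 kip/in; NOT adequate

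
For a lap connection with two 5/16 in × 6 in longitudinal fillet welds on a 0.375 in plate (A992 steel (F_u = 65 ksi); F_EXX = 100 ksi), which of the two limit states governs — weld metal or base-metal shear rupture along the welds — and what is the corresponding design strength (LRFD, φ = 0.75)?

t_e = 0.707 × 0.3125 = 0.2209 in; L = 12 in.
Weld metal: φR_n = 0.75 × 0.6 × 100 × 0.2209 × 12 = 119.3 kip.
Base metal (shear rupture): φR_n = 0.75 × 0.6 × 65 × 0.375 × 12 = 131.6 kip.
Governing: weld metal.

φR_n ≈ 119 kip (weld metal governs)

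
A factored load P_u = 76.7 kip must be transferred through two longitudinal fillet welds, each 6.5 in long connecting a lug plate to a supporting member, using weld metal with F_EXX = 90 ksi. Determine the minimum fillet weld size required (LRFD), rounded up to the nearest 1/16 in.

Total weld length L = 13 in.
Required throat t_e = P_u / (φ × 0.6 F_EXX × L) = 76.7 / (0.75 × 0.6 × 90 × 13) = 0.1457 in.
Required leg w = t_e / 0.707 = 0.2061 in → use 1/4 in.

w = 1/4 in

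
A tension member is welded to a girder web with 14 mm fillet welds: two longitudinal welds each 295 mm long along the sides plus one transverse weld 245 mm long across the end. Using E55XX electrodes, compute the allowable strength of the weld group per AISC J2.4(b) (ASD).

R_n/Ω ≈ 1420 kN

E55XX → F_EXX = 550 MPa.
t_e = 0.707 × 14 = 9.898 mm.
R_nwl = 0.6 × 550 × 9.898 × 590 × 10⁻³ = 1927 kN (longitudinal, 2 welds).
R_nwt = 0.6 × 550 × 9.898 × 245 × 10⁻³ = 800.3 kN (transverse, base value).
(i) R_nwl + R_nwt = 2727 kN; (ii) 0.85 R_nwl + 1.5 R_nwt = 2838 kN.
R_n = max = 2838 kN [governs: (ii)]; R_n/Ω = 1419 kN.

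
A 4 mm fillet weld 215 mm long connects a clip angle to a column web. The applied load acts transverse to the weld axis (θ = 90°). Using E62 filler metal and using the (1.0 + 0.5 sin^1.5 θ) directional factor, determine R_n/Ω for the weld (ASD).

E62XX → F_EXX = 620 MPa.
t_e = 0.707 × 4 = 2.828 mm; A_we = 2.828 × 215 = 608 mm².
Directional factor: 1.0 + 0.5 sin^1.5(90°) = 1.5.
F_nw = 0.6 × 620 × 1.5 = 558 MPa.
R_n/Ω = (558 × 608) / 2.0 × 10⁻³ = 169.6 kN.

R_n/Ω ≈ 170 kN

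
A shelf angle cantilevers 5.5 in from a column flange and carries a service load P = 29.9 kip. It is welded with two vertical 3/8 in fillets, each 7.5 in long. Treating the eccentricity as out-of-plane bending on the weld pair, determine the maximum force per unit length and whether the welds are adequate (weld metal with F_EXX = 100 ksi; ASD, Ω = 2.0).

L_w = 2 × 7.5 = 15 in; section modulus (unit throat) S = 2 × L²/6 = 18.75 in².
Direct shear f_v = P/L_w = 29.9/15 = 1.993 kip/in.
Moment M = P × e = 29.9 × 5.5 = 164.45 kip·in; bending f_b = M/S = 8.771 kip/in.
f_max = √(f_v² + f_b²) = √(1.993² + 8.771²) = 8.994 kip/in.
r_n/Ω = (1/2.0) × 0.6 × 100 × (0.707 × 0.375) = 7.954 kip/in → NOT adequate.

f_max ≈ 8.99 kip/in; NOT adequate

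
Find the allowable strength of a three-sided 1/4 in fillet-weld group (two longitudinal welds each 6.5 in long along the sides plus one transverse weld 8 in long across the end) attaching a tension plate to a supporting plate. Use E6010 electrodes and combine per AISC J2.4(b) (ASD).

R_n/Ω ≈ 73.3 kip

E60XX → F_EXX = 60 ksi.
t_e = 0.707 × 0.25 = 0.1767 in.
R_nwl = 0.6 × 60 × 0.1767 × 13 = 82.72 kip (longitudinal, 2 welds).
R_nwt = 0.6 × 60 × 0.1767 × 8 = 50.9 kip (transverse, base value).
(i) R_nwl + R_nwt = 133.6 kip; (ii) 0.85 R_nwl + 1.5 R_nwt = 146.7 kip.
R_n = max = 146.7 kip [governs: (ii)]; R_n/Ω = 73.33 kip.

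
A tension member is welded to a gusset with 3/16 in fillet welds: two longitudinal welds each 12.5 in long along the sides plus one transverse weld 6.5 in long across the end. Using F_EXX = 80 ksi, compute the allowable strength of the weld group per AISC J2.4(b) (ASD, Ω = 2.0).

t_e = 0.707 × 0.1875 = 0.1326 in.
R_nwl = 0.6 × 80 × 0.1326 × 25 = 159.1 kips (longitudinal, 2 welds).
R_nwt = 0.6 × 80 × 0.1326 × 6.5 = 41.36 kips (transverse, base value).
(i) R_nwl + R_nwt = 200.4 kips; (ii) 0.85 R_nwl + 1.5 R_nwt = 197.3 kips.
R_n = max = 200.4 kips [governs: (i)]; R_n/Ω = 100.2 kips.

R_n/Ω ≈ 100 kips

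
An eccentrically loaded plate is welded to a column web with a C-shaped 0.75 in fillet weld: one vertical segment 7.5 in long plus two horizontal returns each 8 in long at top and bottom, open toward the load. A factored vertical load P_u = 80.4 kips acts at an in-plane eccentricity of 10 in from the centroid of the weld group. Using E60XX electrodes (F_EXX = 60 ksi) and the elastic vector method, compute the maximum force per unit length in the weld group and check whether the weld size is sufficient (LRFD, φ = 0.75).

Total weld length L_w = 23.5 in. Treat welds as unit-width lines.
Centroid: x̄ = 2×8×4 / 23.5 = 2.723 in from the vertical weld.
Polar moment about centroid: J = I_x + I_y = [7.5³/12 + 2×8×3.75²] + [7.5×2.723² + 2(8³/12 + 8×1.277²)] = 427.2 in³.
Direct shear f_v = P/L_w = 80.4 / 23.5 = 3.421 kip/in (vertical).
Torsion M = P·e = 80.4 × 10 = 804 kip·in.
Critical point at (x, y) = (5.277, 3.75) from centroid. f_tx = M·y/J = 7.058 kip/in; f_ty = M·x/J = 9.931 kip/in.
Resultant f_max = √[f_tx² + (f_v + f_ty)²] = √[7.058² + (3.421 + 9.931)²] = 15.1 kip/in.
Capacity per unit length: φr_n = 0.75 × 0.6 × 60 × (0.707 × 0.75) = 14.32 kip/in.
15.1 > 14.32 → NOT adequate.

f_max ≈ 15.1 kip/in; NOT adequate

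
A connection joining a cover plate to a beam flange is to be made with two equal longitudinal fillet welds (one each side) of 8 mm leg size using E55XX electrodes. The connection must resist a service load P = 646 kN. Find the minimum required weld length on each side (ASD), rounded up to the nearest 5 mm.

L = 350 mm on each side

E55XX → F_EXX = 550 MPa.
Throat t_e = 0.707 × 8 = 5.656 mm.
r_n/Ω = (0.6 × 550 × 5.656) / 2.0 = 933.2 N/mm = 0.9332 kN/mm.
L_req = P / (r_n/Ω) = 646 / 0.9332 = 692.2 mm total.
Per side: 692.2 / 2 = 346.1 mm.
Round up → use L = 350 mm on each side.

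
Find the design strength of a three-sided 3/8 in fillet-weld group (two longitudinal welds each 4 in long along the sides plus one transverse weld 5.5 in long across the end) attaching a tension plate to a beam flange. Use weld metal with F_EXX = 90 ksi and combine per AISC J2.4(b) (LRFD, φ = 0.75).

φR_n ≈ 162 kips

t_e = 0.707 × 0.375 = 0.2651 in.
R_nwl = 0.6 × 90 × 0.2651 × 8 = 114.5 kips (longitudinal, 2 welds).
R_nwt = 0.6 × 90 × 0.2651 × 5.5 = 78.74 kips (transverse, base value).
(i) R_nwl + R_nwt = 193.3 kips; (ii) 0.85 R_nwl + 1.5 R_nwt = 215.5 kips.
R_n = max = 215.5 kips [governs: (ii)]; φR_n = 161.6 kips.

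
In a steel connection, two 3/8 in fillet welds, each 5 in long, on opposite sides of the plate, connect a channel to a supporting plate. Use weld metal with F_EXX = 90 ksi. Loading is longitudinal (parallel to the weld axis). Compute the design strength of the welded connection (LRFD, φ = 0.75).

φR_n ≈ 107 kip

Effective throat t_e = 0.707 × 0.375 = 0.2651 in.
Total length L = 10 in; A_we = 0.2651 × 10 = 2.651 in².
F_nw = 0.6 F_EXX = 0.6 × 90 = 54 ksi.
φR_n = 0.75 × 54 × 2.651 = 107.4 kip.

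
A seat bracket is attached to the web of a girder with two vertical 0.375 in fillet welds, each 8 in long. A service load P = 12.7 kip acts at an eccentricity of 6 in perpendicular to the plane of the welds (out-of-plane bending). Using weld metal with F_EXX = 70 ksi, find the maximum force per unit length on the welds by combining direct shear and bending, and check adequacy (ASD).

L_w = 2 × 8 = 16 in; section modulus (unit throat) S = 2 × L²/6 = 21.33 in².
Direct shear f_v = P/L_w = 12.7/16 = 0.7937 kip/in.
Moment M = P × e = 12.7 × 6 = 76.2 kip·in; bending f_b = M/S = 3.572 kip/in.
f_max = √(f_v² + f_b²) = √(0.7937² + 3.572²) = 3.659 kip/in.
r_n/Ω = (1/2.0) × 0.6 × 70 × (0.707 × 0.375) = 5.568 kip/in → adequate.

f_max ≈ 3.66 kip/in; adequate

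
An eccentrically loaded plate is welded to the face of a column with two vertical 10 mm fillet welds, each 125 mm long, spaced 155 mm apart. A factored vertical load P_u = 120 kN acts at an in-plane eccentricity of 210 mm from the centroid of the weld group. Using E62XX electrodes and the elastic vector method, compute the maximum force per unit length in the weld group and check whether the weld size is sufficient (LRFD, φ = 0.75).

E62XX → F_EXX = 620 MPa.
Total weld length L_w = 250 mm. Treat welds as unit-width lines.
Polar moment about centroid: J = 2[d³/12 + d(b/2)²] = 2[125³/12 + 125×77.5²] = 1827000 mm³.
Direct shear f_v = P/L_w = 120×10³ / 250 = 480 N/mm (vertical).
Torsion M = P·e = 120×10³ × 210 = 25200000 N·mm.
Critical point at (x, y) = (77.5, 62.5) from centroid. f_tx = M·y/J = 862 N/mm; f_ty = M·x/J = 1069 N/mm.
Resultant f_max = √[f_tx² + (f_v + f_ty)²] = √[862² + (480 + 1069)²] = 1773 N/mm.
Capacity per unit length: φr_n = 0.75 × 0.6 × 620 × (0.707 × 10) = 1973 N/mm.
1773 ≤ 1973 → adequate.

f_max ≈ 1770 N/mm; adequate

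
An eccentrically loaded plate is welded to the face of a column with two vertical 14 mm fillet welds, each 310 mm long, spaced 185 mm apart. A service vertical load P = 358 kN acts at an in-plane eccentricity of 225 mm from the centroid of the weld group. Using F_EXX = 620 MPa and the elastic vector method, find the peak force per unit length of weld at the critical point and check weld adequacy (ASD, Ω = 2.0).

f_max ≈ 1780 N/mm; adequate

Total weld length L_w = 620 mm. Treat welds as unit-width lines.
Polar moment about centroid: J = 2[d³/12 + d(b/2)²] = 2[310³/12 + 310×92.5²] = 10270000 mm³.
Direct shear f_v = P/L_w = 358×10³ / 620 = 577.4 N/mm (vertical).
Torsion M = P·e = 358×10³ × 225 = 80550000 N·mm.
Critical point at (x, y) = (92.5, 155) from centroid. f_tx = M·y/J = 1216 N/mm; f_ty = M·x/J = 725.5 N/mm.
Resultant f_max = √[f_tx² + (f_v + f_ty)²] = √[1216² + (577.4 + 725.5)²] = 1782 N/mm.
Capacity per unit length: r_n/Ω = (1/2.0) × 0.6 × 620 × (0.707 × 14) = 1841 N/mm.
1782 ≤ 1841 → adequate.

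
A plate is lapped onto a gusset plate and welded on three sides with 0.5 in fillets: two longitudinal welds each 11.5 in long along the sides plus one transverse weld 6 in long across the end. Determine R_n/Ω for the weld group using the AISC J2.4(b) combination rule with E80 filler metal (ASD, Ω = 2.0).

R_n/Ω ≈ 246 kips

E80XX → F_EXX = 80 ksi.
t_e = 0.707 × 0.5 = 0.3535 in.
R_nwl = 0.6 × 80 × 0.3535 × 23 = 390.3 kips (longitudinal, 2 welds).
R_nwt = 0.6 × 80 × 0.3535 × 6 = 101.8 kips (transverse, base value).
(i) R_nwl + R_nwt = 492.1 kips; (ii) 0.85 R_nwl + 1.5 R_nwt = 484.4 kips.
R_n = max = 492.1 kips [governs: (i)]; R_n/Ω = 246 kips.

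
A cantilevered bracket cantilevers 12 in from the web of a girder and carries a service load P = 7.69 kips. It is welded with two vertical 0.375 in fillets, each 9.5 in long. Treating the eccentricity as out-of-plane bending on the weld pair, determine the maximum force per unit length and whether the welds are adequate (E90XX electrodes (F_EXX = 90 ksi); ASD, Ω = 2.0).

L_w = 2 × 9.5 = 19 in; section modulus (unit throat) S = 2 × L²/6 = 30.08 in².
Direct shear f_v = P/L_w = 7.69/19 = 0.4047 kip/in.
Moment M = P × e = 7.69 × 12 = 92.28 kip·in; bending f_b = M/S = 3.067 kip/in.
f_max = √(f_v² + f_b²) = √(0.4047² + 3.067²) = 3.094 kip/in.
r_n/Ω = (1/2.0) × 0.6 × 90 × (0.707 × 0.375) = 7.158 kip/in → adequate.

f_max ≈ 3.09 kip/in; adequate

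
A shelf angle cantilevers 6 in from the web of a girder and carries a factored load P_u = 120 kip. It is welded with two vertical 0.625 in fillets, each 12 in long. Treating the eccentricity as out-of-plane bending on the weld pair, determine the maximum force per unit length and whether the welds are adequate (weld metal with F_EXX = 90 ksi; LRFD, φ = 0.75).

f_max ≈ 15.8 kip/in; adequate

L_w = 2 × 12 = 24 in; section modulus (unit throat) S = 2 × L²/6 = 48 in².
Direct shear f_v = P/L_w = 120/24 = 5 kip/in.
Moment M = P × e = 120 × 6 = 720 kip·in; bending f_b = M/S = 15 kip/in.
f_max = √(f_v² + f_b²) = √(5² + 15²) = 15.81 kip/in.
φr_n = 0.75 × 0.6 × 90 × (0.707 × 0.625) = 17.9 kip/in → adequate.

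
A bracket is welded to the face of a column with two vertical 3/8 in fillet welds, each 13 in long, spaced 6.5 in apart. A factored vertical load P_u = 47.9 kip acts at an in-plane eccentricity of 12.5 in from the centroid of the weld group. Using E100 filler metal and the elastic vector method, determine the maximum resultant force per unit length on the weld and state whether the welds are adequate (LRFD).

f_max ≈ 7.79 kip/in; adequate

E100XX → F_EXX = 100 ksi.
Total weld length L_w = 26 in. Treat welds as unit-width lines.
Polar moment about centroid: J = 2[d³/12 + d(b/2)²] = 2[13³/12 + 13×3.25²] = 640.8 in³.
Direct shear f_v = P/L_w = 47.9 / 26 = 1.842 kip/in (vertical).
Torsion M = P·e = 47.9 × 12.5 = 598.75 kip·in.
Critical point at (x, y) = (3.25, 6.5) from centroid. f_tx = M·y/J = 6.074 kip/in; f_ty = M·x/J = 3.037 kip/in.
Resultant f_max = √[f_tx² + (f_v + f_ty)²] = √[6.074² + (1.842 + 3.037)²] = 7.791 kip/in.
Capacity per unit length: φr_n = 0.75 × 0.6 × 100 × (0.707 × 0.375) = 11.93 kip/in.
7.791 ≤ 11.93 → adequate.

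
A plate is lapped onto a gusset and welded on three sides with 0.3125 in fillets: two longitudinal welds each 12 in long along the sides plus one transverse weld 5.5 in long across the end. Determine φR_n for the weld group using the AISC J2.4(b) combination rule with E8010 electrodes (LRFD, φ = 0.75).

φR_n ≈ 235 kips

E80XX → F_EXX = 80 ksi.
t_e = 0.707 × 0.3125 = 0.2209 in.
R_nwl = 0.6 × 80 × 0.2209 × 24 = 254.5 kips (longitudinal, 2 welds).
R_nwt = 0.6 × 80 × 0.2209 × 5.5 = 58.33 kips (transverse, base value).
(i) R_nwl + R_nwt = 312.8 kips; (ii) 0.85 R_nwl + 1.5 R_nwt = 303.8 kips.
R_n = max = 312.8 kips [governs: (i)]; φR_n = 234.6 kips.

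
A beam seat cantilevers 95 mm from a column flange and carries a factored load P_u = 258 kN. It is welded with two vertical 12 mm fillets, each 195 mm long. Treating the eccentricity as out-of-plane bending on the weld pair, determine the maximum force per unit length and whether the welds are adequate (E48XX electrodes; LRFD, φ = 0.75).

f_max ≈ 2040 N/mm; NOT adequate

E48XX → F_EXX = 480 MPa.
L_w = 2 × 195 = 390 mm; section modulus (unit throat) S = 2 × L²/6 = 12680 mm².
Direct shear f_v = P/L_w = 258×10³/390 = 661.5 N/mm.
Moment M = P × e = 258×10³ × 95 = 24510000 N·mm; bending f_b = M/S = 1934 N/mm.
f_max = √(f_v² + f_b²) = √(661.5² + 1934²) = 2044 N/mm.
φr_n = 0.75 × 0.6 × 480 × (0.707 × 12) = 1833 N/mm → NOT adequate.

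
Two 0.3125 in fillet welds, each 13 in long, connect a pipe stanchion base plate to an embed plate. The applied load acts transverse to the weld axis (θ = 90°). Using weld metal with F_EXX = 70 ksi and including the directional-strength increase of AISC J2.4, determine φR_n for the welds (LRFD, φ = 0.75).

t_e = 0.707 × 0.3125 = 0.2209 in; A_we = 0.2209 × 26 = 5.744 in².
Directional factor: 1.0 + 0.5 sin^1.5(90°) = 1.5.
F_nw = 0.6 × 70 × 1.5 = 63 ksi.
φR_n = 0.75 × 63 × 5.744 = 271.4 kips.

φR_n ≈ 271 kips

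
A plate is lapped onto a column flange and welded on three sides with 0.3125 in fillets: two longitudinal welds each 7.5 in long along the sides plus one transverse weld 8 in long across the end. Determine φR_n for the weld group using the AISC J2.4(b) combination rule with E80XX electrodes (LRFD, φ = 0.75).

φR_n ≈ 197 kip

E80XX → F_EXX = 80 ksi.
t_e = 0.707 × 0.3125 = 0.2209 in.
R_nwl = 0.6 × 80 × 0.2209 × 15 = 159.1 kip (longitudinal, 2 welds).
R_nwt = 0.6 × 80 × 0.2209 × 8 = 84.84 kip (transverse, base value).
(i) R_nwl + R_nwt = 243.9 kip; (ii) 0.85 R_nwl + 1.5 R_nwt = 262.5 kip.
R_n = max = 262.5 kip [governs: (ii)]; φR_n = 196.9 kip.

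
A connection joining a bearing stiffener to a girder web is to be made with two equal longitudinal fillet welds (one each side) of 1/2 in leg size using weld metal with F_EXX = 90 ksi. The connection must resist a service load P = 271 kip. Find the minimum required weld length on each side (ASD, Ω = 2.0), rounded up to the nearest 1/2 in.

Throat t_e = 0.707 × 0.5 = 0.3535 in.
r_n/Ω = (0.6 × 90 × 0.3535) / 2.0 = 9.544 kip/in.
L_req = P / (r_n/Ω) = 271 / 9.544 = 28.39 in total.
Per side: 28.39 / 2 = 14.2 in.
Round up → use L = 14.5 in on each side.

L = 14.5 in on each side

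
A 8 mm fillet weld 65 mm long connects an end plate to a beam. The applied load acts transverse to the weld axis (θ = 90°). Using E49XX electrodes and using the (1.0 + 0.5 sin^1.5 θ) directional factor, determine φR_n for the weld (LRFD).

φR_n ≈ 122 kN

E49XX → F_EXX = 490 MPa.
t_e = 0.707 × 8 = 5.656 mm; A_we = 5.656 × 65 = 367.6 mm².
Directional factor: 1.0 + 0.5 sin^1.5(90°) = 1.5.
F_nw = 0.6 × 490 × 1.5 = 441 MPa.
φR_n = 0.75 × 441 × 367.6 × 10⁻³ = 121.6 kN.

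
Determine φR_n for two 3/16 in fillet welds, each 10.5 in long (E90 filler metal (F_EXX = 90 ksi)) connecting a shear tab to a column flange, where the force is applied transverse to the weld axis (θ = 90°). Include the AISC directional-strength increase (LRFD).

t_e = 0.707 × 0.1875 = 0.1326 in; A_we = 0.1326 × 21 = 2.784 in².
Directional factor: 1.0 + 0.5 sin^1.5(90°) = 1.5.
F_nw = 0.6 × 90 × 1.5 = 81 ksi.
φR_n = 0.75 × 81 × 2.784 = 169.1 kip.

φR_n ≈ 169 kip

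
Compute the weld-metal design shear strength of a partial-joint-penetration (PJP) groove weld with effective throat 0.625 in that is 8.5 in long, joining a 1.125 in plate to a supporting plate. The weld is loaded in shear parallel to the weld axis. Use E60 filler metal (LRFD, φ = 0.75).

E60XX → F_EXX = 60 ksi.
Effective throat (given) t_e = 0.625 in.
A_we = 0.625 × 8.5 = 5.312 in².
F_nw = 0.6 F_EXX = 36 ksi.
φR_n = 0.75 × 36 × 5.312 = 143.4 kips.

φR_n ≈ 143 kips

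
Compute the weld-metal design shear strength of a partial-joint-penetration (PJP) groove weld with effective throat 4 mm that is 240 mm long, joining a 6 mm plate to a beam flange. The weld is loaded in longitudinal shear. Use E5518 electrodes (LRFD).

E55XX → F_EXX = 550 MPa.
Effective throat (given) t_e = 4 mm.
A_we = 4 × 240 = 960 mm².
F_nw = 0.6 F_EXX = 330 MPa.
φR_n = 0.75 × 330 × 960 × 10⁻³ = 237.6 kN.

φR_n ≈ 238 kN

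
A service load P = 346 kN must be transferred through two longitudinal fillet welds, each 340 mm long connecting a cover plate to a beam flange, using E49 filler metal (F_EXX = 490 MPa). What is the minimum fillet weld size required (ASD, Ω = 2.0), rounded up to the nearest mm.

w = 5 mm

Total weld length L = 680 mm.
Required throat t_e = P × Ω / (0.6 F_EXX × L) = 346 × 2.0 / (0.6 × 490 × 680 × 10⁻³) = 3.461 mm.
Required leg w = t_e / 0.707 = 4.896 mm → use 5 mm.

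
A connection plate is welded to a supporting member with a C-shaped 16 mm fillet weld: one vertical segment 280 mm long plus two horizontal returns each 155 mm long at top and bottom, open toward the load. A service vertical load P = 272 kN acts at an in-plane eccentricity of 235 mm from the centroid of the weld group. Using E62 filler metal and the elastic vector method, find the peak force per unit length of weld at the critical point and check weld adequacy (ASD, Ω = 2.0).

E62XX → F_EXX = 620 MPa.
Total weld length L_w = 590 mm. Treat welds as unit-width lines.
Centroid: x̄ = 2×155×77.5 / 590 = 40.72 mm from the vertical weld.
Polar moment about centroid: J = I_x + I_y = [280³/12 + 2×155×140²] + [280×40.72² + 2(155³/12 + 155×36.78²)] = 9410000 mm³.
Direct shear f_v = P/L_w = 272×10³ / 590 = 461 N/mm (vertical).
Torsion M = P·e = 272×10³ × 235 = 63920000 N·mm.
Critical point at (x, y) = (114.3, 140) from centroid. f_tx = M·y/J = 951 N/mm; f_ty = M·x/J = 776.3 N/mm.
Resultant f_max = √[f_tx² + (f_v + f_ty)²] = √[951² + (461 + 776.3)²] = 1561 N/mm.
Capacity per unit length: r_n/Ω = (1/2.0) × 0.6 × 620 × (0.707 × 16) = 2104 N/mm.
1561 ≤ 2104 → adequate.

f_max ≈ 1560 N/mm; adequate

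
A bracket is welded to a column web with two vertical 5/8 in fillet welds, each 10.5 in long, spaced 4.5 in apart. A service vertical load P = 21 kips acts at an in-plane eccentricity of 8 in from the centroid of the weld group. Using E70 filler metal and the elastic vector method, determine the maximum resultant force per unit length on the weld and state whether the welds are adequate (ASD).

E70XX → F_EXX = 70 ksi.
Total weld length L_w = 21 in. Treat welds as unit-width lines.
Polar moment about centroid: J = 2[d³/12 + d(b/2)²] = 2[10.5³/12 + 10.5×2.25²] = 299.2 in³.
Direct shear f_v = P/L_w = 21 / 21 = 1 kip/in (vertical).
Torsion M = P·e = 21 × 8 = 168 kip·in.
Critical point at (x, y) = (2.25, 5.25) from centroid. f_tx = M·y/J = 2.947 kip/in; f_ty = M·x/J = 1.263 kip/in.
Resultant f_max = √[f_tx² + (f_v + f_ty)²] = √[2.947² + (1 + 1.263)²] = 3.716 kip/in.
Capacity per unit length: r_n/Ω = (1/2.0) × 0.6 × 70 × (0.707 × 0.625) = 9.279 kip/in.
3.716 ≤ 9.279 → adequate.

f_max ≈ 3.72 kip/in; adequate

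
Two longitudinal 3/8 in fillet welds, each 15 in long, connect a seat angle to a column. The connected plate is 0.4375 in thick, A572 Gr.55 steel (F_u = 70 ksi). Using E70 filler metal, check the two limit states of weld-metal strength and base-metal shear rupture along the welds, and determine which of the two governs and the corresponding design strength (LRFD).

φR_n ≈ 251 kips (weld metal governs)

E70XX → F_EXX = 70 ksi.
t_e = 0.707 × 0.375 = 0.2651 in; L = 30 in.
Weld metal: φR_n = 0.75 × 0.6 × 70 × 0.2651 × 30 = 250.5 kips.
Base metal (shear rupture): φR_n = 0.75 × 0.6 × 70 × 0.4375 × 30 = 413.4 kips.
Governing: weld metal.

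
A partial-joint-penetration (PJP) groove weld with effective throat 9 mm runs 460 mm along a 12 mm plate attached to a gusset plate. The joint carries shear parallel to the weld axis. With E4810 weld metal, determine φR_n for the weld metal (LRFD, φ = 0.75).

E48XX → F_EXX = 480 MPa.
Effective throat (given) t_e = 9 mm.
A_we = 9 × 460 = 4140 mm².
F_nw = 0.6 F_EXX = 288 MPa.
φR_n = 0.75 × 288 × 4140 × 10⁻³ = 894.2 kN.

φR_n ≈ 894 kN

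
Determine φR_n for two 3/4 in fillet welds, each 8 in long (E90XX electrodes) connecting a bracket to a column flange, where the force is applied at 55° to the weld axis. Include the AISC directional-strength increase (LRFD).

E90XX → F_EXX = 90 ksi.
t_e = 0.707 × 0.75 = 0.5302 in; A_we = 0.5302 × 16 = 8.484 in².
Directional factor: 1.0 + 0.5 sin^1.5(55°) = 1.371.
F_nw = 0.6 × 90 × 1.371 = 74.02 ksi.
φR_n = 0.75 × 74.02 × 8.484 = 471 kip.

φR_n ≈ 471 kip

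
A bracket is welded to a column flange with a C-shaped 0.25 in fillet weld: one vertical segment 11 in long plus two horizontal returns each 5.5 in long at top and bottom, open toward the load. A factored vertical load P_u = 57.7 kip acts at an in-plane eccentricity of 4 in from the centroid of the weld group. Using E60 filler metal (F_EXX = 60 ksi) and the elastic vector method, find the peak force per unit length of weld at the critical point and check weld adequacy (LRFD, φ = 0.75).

f_max ≈ 5.12 kip/in; NOT adequate

Total weld length L_w = 22 in. Treat welds as unit-width lines.
Centroid: x̄ = 2×5.5×2.75 / 22 = 1.375 in from the vertical weld.
Polar moment about centroid: J = I_x + I_y = [11³/12 + 2×5.5×5.5²] + [11×1.375² + 2(5.5³/12 + 5.5×1.375²)] = 513 in³.
Direct shear f_v = P/L_w = 57.7 / 22 = 2.623 kip/in (vertical).
Torsion M = P·e = 57.7 × 4 = 230.8 kip·in.
Critical point at (x, y) = (4.125, 5.5) from centroid. f_tx = M·y/J = 2.475 kip/in; f_ty = M·x/J = 1.856 kip/in.
Resultant f_max = √[f_tx² + (f_v + f_ty)²] = √[2.475² + (2.623 + 1.856)²] = 5.117 kip/in.
Capacity per unit length: φr_n = 0.75 × 0.6 × 60 × (0.707 × 0.25) = 4.772 kip/in.
5.117 > 4.772 → NOT adequate.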